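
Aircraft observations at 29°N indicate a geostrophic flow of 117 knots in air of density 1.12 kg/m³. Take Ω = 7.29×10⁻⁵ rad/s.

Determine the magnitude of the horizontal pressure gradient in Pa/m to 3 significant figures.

Coriolis parameter at 29°N:
f = 2Ω sin φ = 2 × 7.29×10⁻⁵ × sin 29° = 7.07×10⁻⁵ s⁻¹
Wind speed in SI: 117 knots = 60.2 m/s
Geostrophic balance rearranged: |∂P/∂n| = f ρ V_g
|∂P/∂n| = 7.07×10⁻⁵ × 1.12 × 60.2 = 4.77×10⁻³ Pa/m

4.77×10⁻³ Pa/m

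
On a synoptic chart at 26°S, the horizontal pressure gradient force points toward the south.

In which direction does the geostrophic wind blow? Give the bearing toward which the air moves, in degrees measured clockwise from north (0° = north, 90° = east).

The pressure-gradient force points toward the south (bearing 180°).
Geostrophic balance: in the Southern Hemisphere the Coriolis force deflects motion to the left, so the geostrophic wind blows 90° to the left of the pressure-gradient force (low pressure on the right).
Rotating 180° by 90° counterclockwise gives 090° — the wind blows toward the east.

090°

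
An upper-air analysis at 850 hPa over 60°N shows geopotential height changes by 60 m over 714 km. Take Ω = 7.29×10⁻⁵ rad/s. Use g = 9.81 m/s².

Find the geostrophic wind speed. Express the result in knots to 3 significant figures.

Coriolis parameter at 60°N:
f = 2Ω sin φ = 2 × 7.29×10⁻⁵ × sin 60° = 1.26×10⁻⁴ s⁻¹
Height gradient: |∂Z/∂n| = 60 m / 714000 m = 8.40×10⁻⁵
On a pressure surface, geostrophic balance gives V_g = (g/f)|∂Z/∂n|:
V_g = 9.81 × 8.40×10⁻⁵ / 1.26×10⁻⁴ = 6.53 m/s
Converting: 6.53 m/s × 1.944 = 12.7 knots

12.7 knots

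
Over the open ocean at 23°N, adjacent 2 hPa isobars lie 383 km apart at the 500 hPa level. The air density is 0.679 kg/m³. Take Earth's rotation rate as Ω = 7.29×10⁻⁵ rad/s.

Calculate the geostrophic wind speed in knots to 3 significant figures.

Coriolis parameter at 23°N:
f = 2Ω sin φ = 2 × 7.29×10⁻⁵ × sin 23° = 5.70×10⁻⁵ s⁻¹
Pressure gradient: |∂P/∂n| = 200 Pa / 383000 m = 5.22×10⁻⁴ Pa/m
Geostrophic balance (pressure-gradient force = Coriolis force):
V_g = (1/(fρ)) |∂P/∂n| = 5.22×10⁻⁴ / (5.70×10⁻⁵ × 0.679) = 13.5 m/s
Converting: 13.5 m/s × 1.944 = 26.2 knots

26.2 knots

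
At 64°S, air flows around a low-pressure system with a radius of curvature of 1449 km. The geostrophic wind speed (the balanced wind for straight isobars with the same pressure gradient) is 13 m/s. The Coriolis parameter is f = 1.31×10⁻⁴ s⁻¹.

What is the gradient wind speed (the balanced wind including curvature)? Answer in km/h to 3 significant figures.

44.0 km/h

Around a low, centrifugal force acts outward with Coriolis, so pressure-gradient force balances both:
(1/ρ)|∂P/∂n| = fV + V²/R  →  V² + fR·V − fR·V_g = 0
With fR = 1.31×10⁻⁴ × 1449×10³ m = 190 m/s:
V = [−fR + √((fR)² + 4 fR V_g)]/2 = [−190 + √(190² + 4×190×13)]/2 = 12.2 m/s
Subgeostrophic (V < V_g = 13 m/s), as expected around a low.
Converting: 12.2 m/s × 3.6 = 44.0 km/h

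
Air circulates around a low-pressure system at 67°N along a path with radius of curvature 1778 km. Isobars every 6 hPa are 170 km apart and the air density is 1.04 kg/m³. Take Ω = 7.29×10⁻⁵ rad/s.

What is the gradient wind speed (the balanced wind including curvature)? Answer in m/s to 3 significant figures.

23.1 m/s

Coriolis parameter at 67°N:
f = 2Ω sin φ = 2 × 7.29×10⁻⁵ × sin 67° = 1.34×10⁻⁴ s⁻¹
Pressure gradient: |∂P/∂n| = 600 Pa / 170000 m = 3.53×10⁻³ Pa/m
Geostrophic speed: V_g = |∂P/∂n|/(fρ) = 3.53×10⁻³/(1.34×10⁻⁴ × 1.04) = 25.3 m/s
Around a low, centrifugal force acts outward with Coriolis, so pressure-gradient force balances both:
(1/ρ)|∂P/∂n| = fV + V²/R  →  V² + fR·V − fR·V_g = 0
With fR = 1.34×10⁻⁴ × 1778×10³ m = 239 m/s:
V = [−fR + √((fR)² + 4 fR V_g)]/2 = [−239 + √(239² + 4×239×25.3)]/2 = 23.1 m/s
Subgeostrophic (V < V_g = 25.3 m/s), as expected around a low.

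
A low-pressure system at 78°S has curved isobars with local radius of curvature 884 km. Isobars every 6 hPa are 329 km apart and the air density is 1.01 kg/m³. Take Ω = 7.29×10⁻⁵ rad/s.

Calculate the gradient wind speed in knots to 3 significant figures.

22.5 knots

Coriolis parameter at 78°S:
f = 2Ω sin φ = 2 × 7.29×10⁻⁵ × sin 78° = 1.43×10⁻⁴ s⁻¹
Pressure gradient: |∂P/∂n| = 600 Pa / 329000 m = 1.82×10⁻³ Pa/m
Geostrophic speed: V_g = |∂P/∂n|/(fρ) = 1.82×10⁻³/(1.43×10⁻⁴ × 1.01) = 12.7 m/s
Around a low, centrifugal force acts outward with Coriolis, so pressure-gradient force balances both:
(1/ρ)|∂P/∂n| = fV + V²/R  →  V² + fR·V − fR·V_g = 0
With fR = 1.43×10⁻⁴ × 884×10³ m = 126 m/s:
V = [−fR + √((fR)² + 4 fR V_g)]/2 = [−126 + √(126² + 4×126×12.7)]/2 = 11.6 m/s
Subgeostrophic (V < V_g = 12.7 m/s), as expected around a low.
Converting: 11.6 m/s × 1.944 = 22.5 knots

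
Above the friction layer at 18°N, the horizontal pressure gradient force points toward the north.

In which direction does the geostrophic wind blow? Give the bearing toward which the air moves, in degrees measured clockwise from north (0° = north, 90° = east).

The pressure-gradient force points toward the north (bearing 000°).
Geostrophic balance: in the Northern Hemisphere the Coriolis force deflects motion to the right, so the geostrophic wind blows 90° to the right of the pressure-gradient force (low pressure on the left).
Rotating 000° by 90° clockwise gives 090° — the wind blows toward the east.

090°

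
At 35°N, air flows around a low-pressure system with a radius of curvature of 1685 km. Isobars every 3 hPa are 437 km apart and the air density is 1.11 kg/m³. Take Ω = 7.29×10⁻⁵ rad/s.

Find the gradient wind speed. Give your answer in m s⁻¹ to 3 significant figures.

7.04 m s⁻¹

Coriolis parameter at 35°N:
f = 2Ω sin φ = 2 × 7.29×10⁻⁵ × sin 35° = 8.36×10⁻⁵ s⁻¹
Pressure gradient: |∂P/∂n| = 300 Pa / 437000 m = 6.86×10⁻⁴ Pa/m
Geostrophic speed: V_g = |∂P/∂n|/(fρ) = 6.86×10⁻⁴/(8.36×10⁻⁵ × 1.11) = 7.40 m/s
Around a low, centrifugal force acts outward with Coriolis, so pressure-gradient force balances both:
(1/ρ)|∂P/∂n| = fV + V²/R  →  V² + fR·V − fR·V_g = 0
With fR = 8.36×10⁻⁵ × 1685×10³ m = 141 m/s:
V = [−fR + √((fR)² + 4 fR V_g)]/2 = [−141 + √(141² + 4×141×7.4)]/2 = 7.04 m/s
Subgeostrophic (V < V_g = 7.4 m/s), as expected around a low.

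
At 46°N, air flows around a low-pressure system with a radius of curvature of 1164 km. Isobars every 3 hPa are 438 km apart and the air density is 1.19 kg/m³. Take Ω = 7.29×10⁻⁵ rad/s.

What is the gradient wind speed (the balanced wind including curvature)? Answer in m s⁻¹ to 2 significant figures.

5.3 m s⁻¹

Coriolis parameter at 46°N:
f = 2Ω sin φ = 2 × 7.29×10⁻⁵ × sin 46° = 1.05×10⁻⁴ s⁻¹
Pressure gradient: |∂P/∂n| = 300 Pa / 438000 m = 6.85×10⁻⁴ Pa/m
Geostrophic speed: V_g = |∂P/∂n|/(fρ) = 6.85×10⁻⁴/(1.05×10⁻⁴ × 1.19) = 5.49 m/s
Around a low, centrifugal force acts outward with Coriolis, so pressure-gradient force balances both:
(1/ρ)|∂P/∂n| = fV + V²/R  →  V² + fR·V − fR·V_g = 0
With fR = 1.05×10⁻⁴ × 1164×10³ m = 122 m/s:
V = [−fR + √((fR)² + 4 fR V_g)]/2 = [−122 + √(122² + 4×122×5.49)]/2 = 5.26 m/s
Subgeostrophic (V < V_g = 5.49 m/s), as expected around a low.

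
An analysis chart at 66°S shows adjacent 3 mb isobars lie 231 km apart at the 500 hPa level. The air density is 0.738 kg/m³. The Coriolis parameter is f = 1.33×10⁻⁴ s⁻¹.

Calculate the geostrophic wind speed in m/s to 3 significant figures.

13.2 m/s

Pressure gradient: |∂P/∂n| = 300 Pa / 231000 m = 1.30×10⁻³ Pa/m
Geostrophic balance (pressure-gradient force = Coriolis force):
V_g = (1/(fρ)) |∂P/∂n| = 1.30×10⁻³ / (1.33×10⁻⁴ × 0.738) = 13.2 m/s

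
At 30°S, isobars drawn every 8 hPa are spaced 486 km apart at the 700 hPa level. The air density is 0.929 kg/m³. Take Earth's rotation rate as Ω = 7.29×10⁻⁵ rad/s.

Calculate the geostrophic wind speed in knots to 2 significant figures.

Coriolis parameter at 30°S:
f = 2Ω sin φ = 2 × 7.29×10⁻⁵ × sin 30° = 7.29×10⁻⁵ s⁻¹
Pressure gradient: |∂P/∂n| = 800 Pa / 486000 m = 1.65×10⁻³ Pa/m
Geostrophic balance (pressure-gradient force = Coriolis force):
V_g = (1/(fρ)) |∂P/∂n| = 1.65×10⁻³ / (7.29×10⁻⁵ × 0.929) = 24.3 m/s
Converting: 24.3 m/s × 1.944 = 47 knots

47 knots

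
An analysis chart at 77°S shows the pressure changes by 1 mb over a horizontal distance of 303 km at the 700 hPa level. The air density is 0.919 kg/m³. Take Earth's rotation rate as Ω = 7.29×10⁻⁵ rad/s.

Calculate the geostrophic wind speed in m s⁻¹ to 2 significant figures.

Coriolis parameter at 77°S:
f = 2Ω sin φ = 2 × 7.29×10⁻⁵ × sin 77° = 1.42×10⁻⁴ s⁻¹
Pressure gradient: |∂P/∂n| = 100 Pa / 303000 m = 3.30×10⁻⁴ Pa/m
Geostrophic balance (pressure-gradient force = Coriolis force):
V_g = (1/(fρ)) |∂P/∂n| = 3.30×10⁻⁴ / (1.42×10⁻⁴ × 0.919) = 2.53 m/s

2.5 m s⁻¹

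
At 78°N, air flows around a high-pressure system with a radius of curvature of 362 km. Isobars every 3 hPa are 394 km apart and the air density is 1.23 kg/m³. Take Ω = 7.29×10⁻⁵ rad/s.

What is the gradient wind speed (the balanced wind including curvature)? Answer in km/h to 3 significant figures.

17.2 km/h

Coriolis parameter at 78°N:
f = 2Ω sin φ = 2 × 7.29×10⁻⁵ × sin 78° = 1.43×10⁻⁴ s⁻¹
Pressure gradient: |∂P/∂n| = 300 Pa / 394000 m = 7.61×10⁻⁴ Pa/m
Geostrophic speed: V_g = |∂P/∂n|/(fρ) = 7.61×10⁻⁴/(1.43×10⁻⁴ × 1.23) = 4.34 m/s
Around a high, pressure-gradient force acts outward with centrifugal, so Coriolis balances both:
fV = (1/ρ)|∂P/∂n| + V²/R  →  V² − fR·V + fR·V_g = 0
With fR = 1.43×10⁻⁴ × 362×10³ m = 51.6 m/s:
V = [fR − √((fR)² − 4 fR V_g)]/2 = [51.6 − √(51.6² − 4×51.6×4.34)]/2 = 4.78 m/s
Supergeostrophic (V > V_g = 4.34 m/s), as expected around a high.
Converting: 4.78 m/s × 3.6 = 17.2 km/h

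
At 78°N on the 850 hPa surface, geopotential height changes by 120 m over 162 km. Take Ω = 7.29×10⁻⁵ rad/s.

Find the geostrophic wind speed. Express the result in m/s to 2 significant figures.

51 m/s

Coriolis parameter at 78°N:
f = 2Ω sin φ = 2 × 7.29×10⁻⁵ × sin 78° = 1.43×10⁻⁴ s⁻¹
Height gradient: |∂Z/∂n| = 120 m / 162000 m = 7.41×10⁻⁴
On a pressure surface, geostrophic balance gives V_g = (g/f)|∂Z/∂n|:
V_g = 9.81 × 7.41×10⁻⁴ / 1.43×10⁻⁴ = 51.0 m/s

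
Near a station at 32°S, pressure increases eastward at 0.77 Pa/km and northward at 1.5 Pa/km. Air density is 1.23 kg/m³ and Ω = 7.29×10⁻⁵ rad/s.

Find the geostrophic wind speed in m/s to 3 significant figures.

Coriolis parameter at 32°S:
f = 2Ω sin φ = 2 × 7.29×10⁻⁵ × sin 32° = 7.73×10⁻⁵ s⁻¹
In the Southern Hemisphere f is negative: f = −7.73×10⁻⁵ s⁻¹.
Component geostrophic relations (x east, y north):
u_g = −(1/(fρ)) ∂P/∂y,  v_g = (1/(fρ)) ∂P/∂x
u_g = −(1.5×10⁻³)/(−7.73×10⁻⁵ × 1.23) = 15.8 m/s;  v_g = (0.77×10⁻³)/(−7.73×10⁻⁵ × 1.23) = −8.10 m/s
|V_g| = √(u_g² + v_g²) = 17.7 m/s

17.7 m/s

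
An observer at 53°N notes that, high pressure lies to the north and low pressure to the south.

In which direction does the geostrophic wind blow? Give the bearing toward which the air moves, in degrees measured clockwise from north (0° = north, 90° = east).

270°

The pressure-gradient force points toward the south (bearing 180°).
Geostrophic balance: in the Northern Hemisphere the Coriolis force deflects motion to the right, so the geostrophic wind blows 90° to the right of the pressure-gradient force (low pressure on the left).
Rotating 180° by 90° clockwise gives 270° — the wind blows toward the west.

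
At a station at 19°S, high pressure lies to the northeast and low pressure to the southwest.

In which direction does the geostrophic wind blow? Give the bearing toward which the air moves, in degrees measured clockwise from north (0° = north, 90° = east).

The pressure-gradient force points toward the southwest (bearing 225°).
Geostrophic balance: in the Southern Hemisphere the Coriolis force deflects motion to the left, so the geostrophic wind blows 90° to the left of the pressure-gradient force (low pressure on the right).
Rotating 225° by 90° counterclockwise gives 135° — the wind blows toward the southeast.

135°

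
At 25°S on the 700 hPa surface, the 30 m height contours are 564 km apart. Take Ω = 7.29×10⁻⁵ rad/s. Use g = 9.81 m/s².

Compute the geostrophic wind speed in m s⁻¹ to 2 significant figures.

8.5 m s⁻¹

Coriolis parameter at 25°S:
f = 2Ω sin φ = 2 × 7.29×10⁻⁵ × sin 25° = 6.16×10⁻⁵ s⁻¹
Height gradient: |∂Z/∂n| = 30 m / 564000 m = 5.32×10⁻⁵
On a pressure surface, geostrophic balance gives V_g = (g/f)|∂Z/∂n|:
V_g = 9.81 × 5.32×10⁻⁵ / 6.16×10⁻⁵ = 8.47 m/s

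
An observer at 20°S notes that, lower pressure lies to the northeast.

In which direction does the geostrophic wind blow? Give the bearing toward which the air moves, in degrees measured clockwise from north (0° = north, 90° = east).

315°

The pressure-gradient force points toward the northeast (bearing 045°).
Geostrophic balance: in the Southern Hemisphere the Coriolis force deflects motion to the left, so the geostrophic wind blows 90° to the left of the pressure-gradient force (low pressure on the right).
Rotating 045° by 90° counterclockwise gives 315° — the wind blows toward the northwest.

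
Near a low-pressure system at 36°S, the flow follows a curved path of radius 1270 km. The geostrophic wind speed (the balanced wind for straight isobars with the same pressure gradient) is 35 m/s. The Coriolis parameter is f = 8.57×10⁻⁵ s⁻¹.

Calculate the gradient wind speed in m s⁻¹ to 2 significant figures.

Around a low, centrifugal force acts outward with Coriolis, so pressure-gradient force balances both:
(1/ρ)|∂P/∂n| = fV + V²/R  →  V² + fR·V − fR·V_g = 0
With fR = 8.57×10⁻⁵ × 1270×10³ m = 109 m/s:
V = [−fR + √((fR)² + 4 fR V_g)]/2 = [−109 + √(109² + 4×109×35)]/2 = 27.9 m/s
Subgeostrophic (V < V_g = 35 m/s), as expected around a low.

28 m s⁻¹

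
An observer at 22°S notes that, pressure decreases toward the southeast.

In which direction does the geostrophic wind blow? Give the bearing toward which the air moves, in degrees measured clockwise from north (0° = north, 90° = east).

045°

The pressure-gradient force points toward the southeast (bearing 135°).
Geostrophic balance: in the Southern Hemisphere the Coriolis force deflects motion to the left, so the geostrophic wind blows 90° to the left of the pressure-gradient force (low pressure on the right).
Rotating 135° by 90° counterclockwise gives 045° — the wind blows toward the northeast.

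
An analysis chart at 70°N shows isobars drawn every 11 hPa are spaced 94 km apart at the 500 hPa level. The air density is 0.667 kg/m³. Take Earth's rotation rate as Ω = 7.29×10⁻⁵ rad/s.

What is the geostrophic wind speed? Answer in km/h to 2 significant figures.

460 km/h

Coriolis parameter at 70°N:
f = 2Ω sin φ = 2 × 7.29×10⁻⁵ × sin 70° = 1.37×10⁻⁴ s⁻¹
Pressure gradient: |∂P/∂n| = 1100 Pa / 94000 m = 1.17×10⁻² Pa/m
Geostrophic balance (pressure-gradient force = Coriolis force):
V_g = (1/(fρ)) |∂P/∂n| = 1.17×10⁻² / (1.37×10⁻⁴ × 0.667) = 128 m/s
Converting: 128 m/s × 3.6 = 460 km/h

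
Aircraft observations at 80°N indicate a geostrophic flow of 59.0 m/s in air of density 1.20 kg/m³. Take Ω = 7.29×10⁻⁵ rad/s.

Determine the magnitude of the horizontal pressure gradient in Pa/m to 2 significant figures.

Coriolis parameter at 80°N:
f = 2Ω sin φ = 2 × 7.29×10⁻⁵ × sin 80° = 1.44×10⁻⁴ s⁻¹
Geostrophic balance rearranged: |∂P/∂n| = f ρ V_g
|∂P/∂n| = 1.44×10⁻⁴ × 1.20 × 59.0 = 1.02×10⁻² Pa/m

1.0×10⁻² Pa/m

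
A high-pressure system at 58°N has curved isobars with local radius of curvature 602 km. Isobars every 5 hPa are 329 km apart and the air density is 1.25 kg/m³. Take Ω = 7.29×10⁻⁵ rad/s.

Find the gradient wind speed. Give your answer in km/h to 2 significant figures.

42 km/h

Coriolis parameter at 58°N:
f = 2Ω sin φ = 2 × 7.29×10⁻⁵ × sin 58° = 1.24×10⁻⁴ s⁻¹
Pressure gradient: |∂P/∂n| = 500 Pa / 329000 m = 1.52×10⁻³ Pa/m
Geostrophic speed: V_g = |∂P/∂n|/(fρ) = 1.52×10⁻³/(1.24×10⁻⁴ × 1.25) = 9.83 m/s
Around a high, pressure-gradient force acts outward with centrifugal, so Coriolis balances both:
fV = (1/ρ)|∂P/∂n| + V²/R  →  V² − fR·V + fR·V_g = 0
With fR = 1.24×10⁻⁴ × 602×10³ m = 74.4 m/s:
V = [fR − √((fR)² − 4 fR V_g)]/2 = [74.4 − √(74.4² − 4×74.4×9.83)]/2 = 11.7 m/s
Supergeostrophic (V > V_g = 9.83 m/s), as expected around a high.
Converting: 11.7 m/s × 3.6 = 42 km/h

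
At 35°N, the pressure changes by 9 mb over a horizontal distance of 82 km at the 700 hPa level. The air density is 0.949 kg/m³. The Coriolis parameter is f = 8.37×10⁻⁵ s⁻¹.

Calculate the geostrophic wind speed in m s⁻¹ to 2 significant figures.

Pressure gradient: |∂P/∂n| = 900 Pa / 82000 m = 1.10×10⁻² Pa/m
Geostrophic balance (pressure-gradient force = Coriolis force):
V_g = (1/(fρ)) |∂P/∂n| = 1.10×10⁻² / (8.37×10⁻⁵ × 0.949) = 138 m/s

140 m s⁻¹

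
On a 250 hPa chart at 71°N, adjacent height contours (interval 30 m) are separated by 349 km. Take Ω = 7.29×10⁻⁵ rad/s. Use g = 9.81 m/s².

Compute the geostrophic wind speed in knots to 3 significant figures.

Coriolis parameter at 71°N:
f = 2Ω sin φ = 2 × 7.29×10⁻⁵ × sin 71° = 1.38×10⁻⁴ s⁻¹
Height gradient: |∂Z/∂n| = 30 m / 349000 m = 8.60×10⁻⁵
On a pressure surface, geostrophic balance gives V_g = (g/f)|∂Z/∂n|:
V_g = 9.81 × 8.60×10⁻⁵ / 1.38×10⁻⁴ = 6.12 m/s
Converting: 6.12 m/s × 1.944 = 11.9 knots

11.9 knots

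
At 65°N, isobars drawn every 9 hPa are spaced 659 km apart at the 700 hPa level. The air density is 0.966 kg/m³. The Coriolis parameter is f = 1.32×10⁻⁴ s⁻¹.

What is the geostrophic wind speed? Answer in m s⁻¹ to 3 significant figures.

Pressure gradient: |∂P/∂n| = 900 Pa / 659000 m = 1.37×10⁻³ Pa/m
Geostrophic balance (pressure-gradient force = Coriolis force):
V_g = (1/(fρ)) |∂P/∂n| = 1.37×10⁻³ / (1.32×10⁻⁴ × 0.966) = 10.7 m/s

10.7 m s⁻¹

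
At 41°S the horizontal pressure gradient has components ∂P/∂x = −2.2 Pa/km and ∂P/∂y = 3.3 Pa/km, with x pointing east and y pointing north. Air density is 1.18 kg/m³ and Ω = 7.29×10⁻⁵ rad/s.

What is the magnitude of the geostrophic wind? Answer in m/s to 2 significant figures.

35 m/s

Coriolis parameter at 41°S:
f = 2Ω sin φ = 2 × 7.29×10⁻⁵ × sin 41° = 9.57×10⁻⁵ s⁻¹
In the Southern Hemisphere f is negative: f = −9.57×10⁻⁵ s⁻¹.
Component geostrophic relations (x east, y north):
u_g = −(1/(fρ)) ∂P/∂y,  v_g = (1/(fρ)) ∂P/∂x
u_g = −(3.3×10⁻³)/(−9.57×10⁻⁵ × 1.18) = 29.2 m/s;  v_g = (−2.2×10⁻³)/(−9.57×10⁻⁵ × 1.18) = 19.5 m/s
|V_g| = √(u_g² + v_g²) = 35.1 m/s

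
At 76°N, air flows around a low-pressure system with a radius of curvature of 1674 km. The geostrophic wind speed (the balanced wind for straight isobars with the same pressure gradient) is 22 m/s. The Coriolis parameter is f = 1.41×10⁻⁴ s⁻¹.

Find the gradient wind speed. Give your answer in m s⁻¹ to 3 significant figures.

Around a low, centrifugal force acts outward with Coriolis, so pressure-gradient force balances both:
(1/ρ)|∂P/∂n| = fV + V²/R  →  V² + fR·V − fR·V_g = 0
With fR = 1.41×10⁻⁴ × 1674×10³ m = 236 m/s:
V = [−fR + √((fR)² + 4 fR V_g)]/2 = [−236 + √(236² + 4×236×22)]/2 = 20.3 m/s
Subgeostrophic (V < V_g = 22 m/s), as expected around a low.

20.3 m s⁻¹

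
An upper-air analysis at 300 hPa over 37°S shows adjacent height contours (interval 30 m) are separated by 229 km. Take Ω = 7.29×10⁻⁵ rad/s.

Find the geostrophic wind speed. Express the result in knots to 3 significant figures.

Coriolis parameter at 37°S:
f = 2Ω sin φ = 2 × 7.29×10⁻⁵ × sin 37° = 8.77×10⁻⁵ s⁻¹
Height gradient: |∂Z/∂n| = 30 m / 229000 m = 1.31×10⁻⁴
On a pressure surface, geostrophic balance gives V_g = (g/f)|∂Z/∂n|:
V_g = 9.81 × 1.31×10⁻⁴ / 8.77×10⁻⁵ = 14.6 m/s
Converting: 14.6 m/s × 1.944 = 28.5 knots

28.5 knots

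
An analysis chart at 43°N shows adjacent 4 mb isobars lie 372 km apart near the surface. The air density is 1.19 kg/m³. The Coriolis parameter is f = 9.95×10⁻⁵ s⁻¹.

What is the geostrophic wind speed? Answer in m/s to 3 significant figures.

Pressure gradient: |∂P/∂n| = 400 Pa / 372000 m = 1.08×10⁻³ Pa/m
Geostrophic balance (pressure-gradient force = Coriolis force):
V_g = (1/(fρ)) |∂P/∂n| = 1.08×10⁻³ / (9.95×10⁻⁵ × 1.19) = 9.08 m/s

9.08 m/s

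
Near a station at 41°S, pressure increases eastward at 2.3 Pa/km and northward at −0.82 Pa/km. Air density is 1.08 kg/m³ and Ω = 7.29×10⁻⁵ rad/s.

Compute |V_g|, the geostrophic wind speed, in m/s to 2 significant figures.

24 m/s

Coriolis parameter at 41°S:
f = 2Ω sin φ = 2 × 7.29×10⁻⁵ × sin 41° = 9.57×10⁻⁵ s⁻¹
In the Southern Hemisphere f is negative: f = −9.57×10⁻⁵ s⁻¹.
Component geostrophic relations (x east, y north):
u_g = −(1/(fρ)) ∂P/∂y,  v_g = (1/(fρ)) ∂P/∂x
u_g = −(−0.82×10⁻³)/(−9.57×10⁻⁵ × 1.08) = −7.94 m/s;  v_g = (2.3×10⁻³)/(−9.57×10⁻⁵ × 1.08) = −22.3 m/s
|V_g| = √(u_g² + v_g²) = 23.6 m/s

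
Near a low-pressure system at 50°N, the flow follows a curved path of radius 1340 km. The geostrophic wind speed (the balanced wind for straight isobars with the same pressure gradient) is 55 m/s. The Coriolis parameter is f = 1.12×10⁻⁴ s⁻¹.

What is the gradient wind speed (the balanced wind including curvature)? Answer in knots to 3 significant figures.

83.2 knots

Around a low, centrifugal force acts outward with Coriolis, so pressure-gradient force balances both:
(1/ρ)|∂P/∂n| = fV + V²/R  →  V² + fR·V − fR·V_g = 0
With fR = 1.12×10⁻⁴ × 1340×10³ m = 150 m/s:
V = [−fR + √((fR)² + 4 fR V_g)]/2 = [−150 + √(150² + 4×150×55)]/2 = 42.8 m/s
Subgeostrophic (V < V_g = 55 m/s), as expected around a low.
Converting: 42.8 m/s × 1.944 = 83.2 knots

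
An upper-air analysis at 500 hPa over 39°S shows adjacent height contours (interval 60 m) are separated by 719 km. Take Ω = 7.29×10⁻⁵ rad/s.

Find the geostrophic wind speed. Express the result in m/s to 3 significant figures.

Coriolis parameter at 39°S:
f = 2Ω sin φ = 2 × 7.29×10⁻⁵ × sin 39° = 9.18×10⁻⁵ s⁻¹
Height gradient: |∂Z/∂n| = 60 m / 719000 m = 8.34×10⁻⁵
On a pressure surface, geostrophic balance gives V_g = (g/f)|∂Z/∂n|:
V_g = 9.81 × 8.34×10⁻⁵ / 9.18×10⁻⁵ = 8.92 m/s

8.92 m/s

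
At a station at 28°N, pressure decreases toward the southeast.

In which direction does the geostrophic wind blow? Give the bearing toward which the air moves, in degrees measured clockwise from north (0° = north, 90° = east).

The pressure-gradient force points toward the southeast (bearing 135°).
Geostrophic balance: in the Northern Hemisphere the Coriolis force deflects motion to the right, so the geostrophic wind blows 90° to the right of the pressure-gradient force (low pressure on the left).
Rotating 135° by 90° clockwise gives 225° — the wind blows toward the southwest.

225°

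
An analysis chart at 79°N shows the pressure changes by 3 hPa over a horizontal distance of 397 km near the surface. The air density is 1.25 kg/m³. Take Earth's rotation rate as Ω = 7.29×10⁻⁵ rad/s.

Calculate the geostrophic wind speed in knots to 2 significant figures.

Coriolis parameter at 79°N:
f = 2Ω sin φ = 2 × 7.29×10⁻⁵ × sin 79° = 1.43×10⁻⁴ s⁻¹
Pressure gradient: |∂P/∂n| = 300 Pa / 397000 m = 7.56×10⁻⁴ Pa/m
Geostrophic balance (pressure-gradient force = Coriolis force):
V_g = (1/(fρ)) |∂P/∂n| = 7.56×10⁻⁴ / (1.43×10⁻⁴ × 1.25) = 4.22 m/s
Converting: 4.22 m/s × 1.944 = 8.2 knots

8.2 knots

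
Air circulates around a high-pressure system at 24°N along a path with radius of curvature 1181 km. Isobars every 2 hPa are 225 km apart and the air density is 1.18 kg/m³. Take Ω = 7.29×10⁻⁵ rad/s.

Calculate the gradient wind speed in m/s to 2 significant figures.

17 m/s

Coriolis parameter at 24°N:
f = 2Ω sin φ = 2 × 7.29×10⁻⁵ × sin 24° = 5.93×10⁻⁵ s⁻¹
Pressure gradient: |∂P/∂n| = 200 Pa / 225000 m = 8.89×10⁻⁴ Pa/m
Geostrophic speed: V_g = |∂P/∂n|/(fρ) = 8.89×10⁻⁴/(5.93×10⁻⁵ × 1.18) = 12.7 m/s
Around a high, pressure-gradient force acts outward with centrifugal, so Coriolis balances both:
fV = (1/ρ)|∂P/∂n| + V²/R  →  V² − fR·V + fR·V_g = 0
With fR = 5.93×10⁻⁵ × 1181×10³ m = 70.0 m/s:
V = [fR − √((fR)² − 4 fR V_g)]/2 = [70.0 − √(70.0² − 4×70.0×12.7)]/2 = 16.7 m/s
Supergeostrophic (V > V_g = 12.7 m/s), as expected around a high.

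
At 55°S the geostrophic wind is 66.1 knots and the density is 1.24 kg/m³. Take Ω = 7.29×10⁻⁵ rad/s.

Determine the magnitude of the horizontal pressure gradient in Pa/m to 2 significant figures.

Coriolis parameter at 55°S:
f = 2Ω sin φ = 2 × 7.29×10⁻⁵ × sin 55° = 1.19×10⁻⁴ s⁻¹
Wind speed in SI: 66.1 knots = 34.0 m/s
Geostrophic balance rearranged: |∂P/∂n| = f ρ V_g
|∂P/∂n| = 1.19×10⁻⁴ × 1.24 × 34.0 = 5.04×10⁻³ Pa/m

5.0×10⁻³ Pa/m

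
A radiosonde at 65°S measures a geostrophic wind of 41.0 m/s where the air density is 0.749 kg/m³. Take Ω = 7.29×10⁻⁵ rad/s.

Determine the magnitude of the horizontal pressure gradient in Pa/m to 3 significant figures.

Coriolis parameter at 65°S:
f = 2Ω sin φ = 2 × 7.29×10⁻⁵ × sin 65° = 1.32×10⁻⁴ s⁻¹
Geostrophic balance rearranged: |∂P/∂n| = f ρ V_g
|∂P/∂n| = 1.32×10⁻⁴ × 0.749 × 41.0 = 4.06×10⁻³ Pa/m

4.06×10⁻³ Pa/m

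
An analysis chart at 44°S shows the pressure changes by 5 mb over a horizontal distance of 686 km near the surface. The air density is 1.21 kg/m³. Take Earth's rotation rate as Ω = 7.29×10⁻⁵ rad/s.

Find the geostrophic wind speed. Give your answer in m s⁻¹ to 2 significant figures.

5.9 m s⁻¹

Coriolis parameter at 44°S:
f = 2Ω sin φ = 2 × 7.29×10⁻⁵ × sin 44° = 1.01×10⁻⁴ s⁻¹
Pressure gradient: |∂P/∂n| = 500 Pa / 686000 m = 7.29×10⁻⁴ Pa/m
Geostrophic balance (pressure-gradient force = Coriolis force):
V_g = (1/(fρ)) |∂P/∂n| = 7.29×10⁻⁴ / (1.01×10⁻⁴ × 1.21) = 5.95 m/s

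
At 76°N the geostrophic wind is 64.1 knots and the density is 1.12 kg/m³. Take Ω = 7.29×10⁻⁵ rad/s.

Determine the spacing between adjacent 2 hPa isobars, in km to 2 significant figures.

38 km

Coriolis parameter at 76°N:
f = 2Ω sin φ = 2 × 7.29×10⁻⁵ × sin 76° = 1.41×10⁻⁴ s⁻¹
Wind speed in SI: 64.1 knots = 33.0 m/s
Geostrophic balance rearranged: |∂P/∂n| = f ρ V_g
|∂P/∂n| = 1.41×10⁻⁴ × 1.12 × 33.0 = 5.22×10⁻³ Pa/m
Isobar spacing: Δn = ΔP/|∂P/∂n| = 200 Pa / 5.22×10⁻³ Pa/m = 38278 m ≈ 38 km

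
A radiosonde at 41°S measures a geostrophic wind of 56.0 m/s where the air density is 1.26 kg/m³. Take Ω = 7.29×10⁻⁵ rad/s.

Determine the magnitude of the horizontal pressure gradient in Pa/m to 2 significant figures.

6.7×10⁻³ Pa/m

Coriolis parameter at 41°S:
f = 2Ω sin φ = 2 × 7.29×10⁻⁵ × sin 41° = 9.57×10⁻⁵ s⁻¹
Geostrophic balance rearranged: |∂P/∂n| = f ρ V_g
|∂P/∂n| = 9.57×10⁻⁵ × 1.26 × 56.0 = 6.75×10⁻³ Pa/m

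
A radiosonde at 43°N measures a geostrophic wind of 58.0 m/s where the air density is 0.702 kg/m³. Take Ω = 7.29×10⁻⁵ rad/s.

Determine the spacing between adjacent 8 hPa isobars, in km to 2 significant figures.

Coriolis parameter at 43°N:
f = 2Ω sin φ = 2 × 7.29×10⁻⁵ × sin 43° = 9.94×10⁻⁵ s⁻¹
Geostrophic balance rearranged: |∂P/∂n| = f ρ V_g
|∂P/∂n| = 9.94×10⁻⁵ × 0.702 × 58.0 = 4.05×10⁻³ Pa/m
Isobar spacing: Δn = ΔP/|∂P/∂n| = 800 Pa / 4.05×10⁻³ Pa/m = 197599 m ≈ 200 km

200 km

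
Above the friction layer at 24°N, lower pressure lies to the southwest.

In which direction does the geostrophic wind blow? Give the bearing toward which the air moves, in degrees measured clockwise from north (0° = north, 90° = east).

315°

The pressure-gradient force points toward the southwest (bearing 225°).
Geostrophic balance: in the Northern Hemisphere the Coriolis force deflects motion to the right, so the geostrophic wind blows 90° to the right of the pressure-gradient force (low pressure on the left).
Rotating 225° by 90° clockwise gives 315° — the wind blows toward the northwest.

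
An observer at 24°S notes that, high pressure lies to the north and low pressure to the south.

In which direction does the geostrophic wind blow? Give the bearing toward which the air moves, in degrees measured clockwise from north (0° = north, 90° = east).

The pressure-gradient force points toward the south (bearing 180°).
Geostrophic balance: in the Southern Hemisphere the Coriolis force deflects motion to the left, so the geostrophic wind blows 90° to the left of the pressure-gradient force (low pressure on the right).
Rotating 180° by 90° counterclockwise gives 090° — the wind blows toward the east.

090°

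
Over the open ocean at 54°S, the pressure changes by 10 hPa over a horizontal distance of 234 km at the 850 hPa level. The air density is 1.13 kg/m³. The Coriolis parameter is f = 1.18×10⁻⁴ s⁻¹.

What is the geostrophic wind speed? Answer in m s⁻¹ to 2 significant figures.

Pressure gradient: |∂P/∂n| = 1000 Pa / 234000 m = 4.27×10⁻³ Pa/m
Geostrophic balance (pressure-gradient force = Coriolis force):
V_g = (1/(fρ)) |∂P/∂n| = 4.27×10⁻³ / (1.18×10⁻⁴ × 1.13) = 32.0 m/s

32 m s⁻¹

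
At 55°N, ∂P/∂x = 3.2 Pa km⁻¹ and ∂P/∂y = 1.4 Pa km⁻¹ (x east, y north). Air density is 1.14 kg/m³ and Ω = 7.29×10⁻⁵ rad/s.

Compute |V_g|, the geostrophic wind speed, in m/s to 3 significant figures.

25.7 m/s

Coriolis parameter at 55°N:
f = 2Ω sin φ = 2 × 7.29×10⁻⁵ × sin 55° = 1.19×10⁻⁴ s⁻¹
Component geostrophic relations (x east, y north):
u_g = −(1/(fρ)) ∂P/∂y,  v_g = (1/(fρ)) ∂P/∂x
u_g = −(1.4×10⁻³)/(1.19×10⁻⁴ × 1.14) = −10.3 m/s;  v_g = (3.2×10⁻³)/(1.19×10⁻⁴ × 1.14) = 23.5 m/s
|V_g| = √(u_g² + v_g²) = 25.7 m/s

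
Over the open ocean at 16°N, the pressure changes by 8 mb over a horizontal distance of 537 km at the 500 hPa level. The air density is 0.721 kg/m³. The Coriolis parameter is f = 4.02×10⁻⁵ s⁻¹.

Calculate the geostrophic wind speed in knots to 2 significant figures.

Pressure gradient: |∂P/∂n| = 800 Pa / 537000 m = 1.49×10⁻³ Pa/m
Geostrophic balance (pressure-gradient force = Coriolis force):
V_g = (1/(fρ)) |∂P/∂n| = 1.49×10⁻³ / (4.02×10⁻⁵ × 0.721) = 51.4 m/s
Converting: 51.4 m/s × 1.944 = 100 knots

100 knots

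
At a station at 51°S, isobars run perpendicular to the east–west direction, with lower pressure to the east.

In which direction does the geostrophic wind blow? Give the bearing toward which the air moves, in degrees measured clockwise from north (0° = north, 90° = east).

000°

The pressure-gradient force points toward the east (bearing 090°).
Geostrophic balance: in the Southern Hemisphere the Coriolis force deflects motion to the left, so the geostrophic wind blows 90° to the left of the pressure-gradient force (low pressure on the right).
Rotating 090° by 90° counterclockwise gives 000° — the wind blows toward the north.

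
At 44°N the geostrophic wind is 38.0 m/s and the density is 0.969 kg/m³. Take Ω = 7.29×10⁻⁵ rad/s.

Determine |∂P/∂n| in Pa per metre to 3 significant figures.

3.73×10⁻³ Pa/m

Coriolis parameter at 44°N:
f = 2Ω sin φ = 2 × 7.29×10⁻⁵ × sin 44° = 1.01×10⁻⁴ s⁻¹
Geostrophic balance rearranged: |∂P/∂n| = f ρ V_g
|∂P/∂n| = 1.01×10⁻⁴ × 0.969 × 38.0 = 3.73×10⁻³ Pa/m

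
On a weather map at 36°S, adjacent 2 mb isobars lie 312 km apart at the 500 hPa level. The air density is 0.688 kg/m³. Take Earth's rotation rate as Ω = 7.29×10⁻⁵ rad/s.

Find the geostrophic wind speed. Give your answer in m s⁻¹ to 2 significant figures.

11 m s⁻¹

Coriolis parameter at 36°S:
f = 2Ω sin φ = 2 × 7.29×10⁻⁵ × sin 36° = 8.57×10⁻⁵ s⁻¹
Pressure gradient: |∂P/∂n| = 200 Pa / 312000 m = 6.41×10⁻⁴ Pa/m
Geostrophic balance (pressure-gradient force = Coriolis force):
V_g = (1/(fρ)) |∂P/∂n| = 6.41×10⁻⁴ / (8.57×10⁻⁵ × 0.688) = 10.9 m/s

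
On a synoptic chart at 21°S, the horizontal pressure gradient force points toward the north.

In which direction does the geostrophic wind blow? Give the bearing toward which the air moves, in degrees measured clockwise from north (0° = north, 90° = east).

The pressure-gradient force points toward the north (bearing 000°).
Geostrophic balance: in the Southern Hemisphere the Coriolis force deflects motion to the left, so the geostrophic wind blows 90° to the left of the pressure-gradient force (low pressure on the right).
Rotating 000° by 90° counterclockwise gives 270° — the wind blows toward the west.

270°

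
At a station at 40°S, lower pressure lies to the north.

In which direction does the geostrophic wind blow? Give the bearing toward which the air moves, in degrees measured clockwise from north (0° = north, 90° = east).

270°

The pressure-gradient force points toward the north (bearing 000°).
Geostrophic balance: in the Southern Hemisphere the Coriolis force deflects motion to the left, so the geostrophic wind blows 90° to the left of the pressure-gradient force (low pressure on the right).
Rotating 000° by 90° counterclockwise gives 270° — the wind blows toward the west.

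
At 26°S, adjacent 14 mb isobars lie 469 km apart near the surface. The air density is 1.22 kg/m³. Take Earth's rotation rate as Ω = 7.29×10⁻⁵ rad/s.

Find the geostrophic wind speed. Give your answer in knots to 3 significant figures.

74.4 knots

Coriolis parameter at 26°S:
f = 2Ω sin φ = 2 × 7.29×10⁻⁵ × sin 26° = 6.39×10⁻⁵ s⁻¹
Pressure gradient: |∂P/∂n| = 1400 Pa / 469000 m = 2.99×10⁻³ Pa/m
Geostrophic balance (pressure-gradient force = Coriolis force):
V_g = (1/(fρ)) |∂P/∂n| = 2.99×10⁻³ / (6.39×10⁻⁵ × 1.22) = 38.3 m/s
Converting: 38.3 m/s × 1.944 = 74.4 knots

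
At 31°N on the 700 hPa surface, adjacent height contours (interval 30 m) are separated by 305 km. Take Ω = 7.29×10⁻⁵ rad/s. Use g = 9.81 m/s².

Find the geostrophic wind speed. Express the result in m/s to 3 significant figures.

Coriolis parameter at 31°N:
f = 2Ω sin φ = 2 × 7.29×10⁻⁵ × sin 31° = 7.51×10⁻⁵ s⁻¹
Height gradient: |∂Z/∂n| = 30 m / 305000 m = 9.84×10⁻⁵
On a pressure surface, geostrophic balance gives V_g = (g/f)|∂Z/∂n|:
V_g = 9.81 × 9.84×10⁻⁵ / 7.51×10⁻⁵ = 12.8 m/s

12.8 m/s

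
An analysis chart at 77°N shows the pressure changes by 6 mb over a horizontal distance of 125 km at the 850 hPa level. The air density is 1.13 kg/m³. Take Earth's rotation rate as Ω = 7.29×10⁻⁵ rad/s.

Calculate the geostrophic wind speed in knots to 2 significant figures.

58 knots

Coriolis parameter at 77°N:
f = 2Ω sin φ = 2 × 7.29×10⁻⁵ × sin 77° = 1.42×10⁻⁴ s⁻¹
Pressure gradient: |∂P/∂n| = 600 Pa / 125000 m = 4.80×10⁻³ Pa/m
Geostrophic balance (pressure-gradient force = Coriolis force):
V_g = (1/(fρ)) |∂P/∂n| = 4.80×10⁻³ / (1.42×10⁻⁴ × 1.13) = 29.9 m/s
Converting: 29.9 m/s × 1.944 = 58 knots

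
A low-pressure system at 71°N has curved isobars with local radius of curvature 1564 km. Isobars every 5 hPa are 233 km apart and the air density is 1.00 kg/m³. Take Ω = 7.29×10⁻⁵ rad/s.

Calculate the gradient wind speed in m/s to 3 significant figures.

14.6 m/s

Coriolis parameter at 71°N:
f = 2Ω sin φ = 2 × 7.29×10⁻⁵ × sin 71° = 1.38×10⁻⁴ s⁻¹
Pressure gradient: |∂P/∂n| = 500 Pa / 233000 m = 2.15×10⁻³ Pa/m
Geostrophic speed: V_g = |∂P/∂n|/(fρ) = 2.15×10⁻³/(1.38×10⁻⁴ × 1.00) = 15.6 m/s
Around a low, centrifugal force acts outward with Coriolis, so pressure-gradient force balances both:
(1/ρ)|∂P/∂n| = fV + V²/R  →  V² + fR·V − fR·V_g = 0
With fR = 1.38×10⁻⁴ × 1564×10³ m = 216 m/s:
V = [−fR + √((fR)² + 4 fR V_g)]/2 = [−216 + √(216² + 4×216×15.6)]/2 = 14.6 m/s
Subgeostrophic (V < V_g = 15.6 m/s), as expected around a low.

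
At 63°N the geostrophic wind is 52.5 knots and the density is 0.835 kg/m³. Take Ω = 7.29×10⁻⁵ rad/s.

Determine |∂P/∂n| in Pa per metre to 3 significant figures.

Coriolis parameter at 63°N:
f = 2Ω sin φ = 2 × 7.29×10⁻⁵ × sin 63° = 1.30×10⁻⁴ s⁻¹
Wind speed in SI: 52.5 knots = 27.0 m/s
Geostrophic balance rearranged: |∂P/∂n| = f ρ V_g
|∂P/∂n| = 1.30×10⁻⁴ × 0.835 × 27.0 = 2.93×10⁻³ Pa/m

2.93×10⁻³ Pa/m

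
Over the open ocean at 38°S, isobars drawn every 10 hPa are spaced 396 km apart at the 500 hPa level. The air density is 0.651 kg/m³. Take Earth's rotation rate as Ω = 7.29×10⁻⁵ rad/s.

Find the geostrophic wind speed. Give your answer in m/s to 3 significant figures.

Coriolis parameter at 38°S:
f = 2Ω sin φ = 2 × 7.29×10⁻⁵ × sin 38° = 8.98×10⁻⁵ s⁻¹
Pressure gradient: |∂P/∂n| = 1000 Pa / 396000 m = 2.53×10⁻³ Pa/m
Geostrophic balance (pressure-gradient force = Coriolis force):
V_g = (1/(fρ)) |∂P/∂n| = 2.53×10⁻³ / (8.98×10⁻⁵ × 0.651) = 43.2 m/s

43.2 m/s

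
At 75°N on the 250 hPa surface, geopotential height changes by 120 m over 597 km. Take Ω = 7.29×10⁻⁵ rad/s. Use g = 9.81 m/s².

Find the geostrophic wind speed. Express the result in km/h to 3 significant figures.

Coriolis parameter at 75°N:
f = 2Ω sin φ = 2 × 7.29×10⁻⁵ × sin 75° = 1.41×10⁻⁴ s⁻¹
Height gradient: |∂Z/∂n| = 120 m / 597000 m = 2.01×10⁻⁴
On a pressure surface, geostrophic balance gives V_g = (g/f)|∂Z/∂n|:
V_g = 9.81 × 2.01×10⁻⁴ / 1.41×10⁻⁴ = 14.0 m/s
Converting: 14.0 m/s × 3.6 = 50.4 km/h

50.4 km/h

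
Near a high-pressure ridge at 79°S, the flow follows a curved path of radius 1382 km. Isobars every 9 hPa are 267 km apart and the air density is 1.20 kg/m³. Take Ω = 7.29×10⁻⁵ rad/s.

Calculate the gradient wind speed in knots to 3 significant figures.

42.9 knots

Coriolis parameter at 79°S:
f = 2Ω sin φ = 2 × 7.29×10⁻⁵ × sin 79° = 1.43×10⁻⁴ s⁻¹
Pressure gradient: |∂P/∂n| = 900 Pa / 267000 m = 3.37×10⁻³ Pa/m
Geostrophic speed: V_g = |∂P/∂n|/(fρ) = 3.37×10⁻³/(1.43×10⁻⁴ × 1.20) = 19.6 m/s
Around a high, pressure-gradient force acts outward with centrifugal, so Coriolis balances both:
fV = (1/ρ)|∂P/∂n| + V²/R  →  V² − fR·V + fR·V_g = 0
With fR = 1.43×10⁻⁴ × 1382×10³ m = 198 m/s:
V = [fR − √((fR)² − 4 fR V_g)]/2 = [198 − √(198² − 4×198×19.6)]/2 = 22.1 m/s
Supergeostrophic (V > V_g = 19.6 m/s), as expected around a high.
Converting: 22.1 m/s × 1.944 = 42.9 knots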